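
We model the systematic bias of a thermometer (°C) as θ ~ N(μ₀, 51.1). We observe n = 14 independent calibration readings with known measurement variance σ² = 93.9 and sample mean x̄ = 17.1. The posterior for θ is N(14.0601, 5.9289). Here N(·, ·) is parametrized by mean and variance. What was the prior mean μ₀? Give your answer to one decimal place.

The posterior mean is a precision-weighted average: μ_n = (τ₀μ₀ + τ_data·x̄)/(τ₀+τ_data), with τ₀=1/σ₀² and τ_data=n/σ².
Here τ₀ = 1/51.1 = 0.019569 and τ_data = 14/93.9 = 0.149095, so τ_n = 0.168664.
Rearranging for μ₀: μ₀ = (μ_n·τ_n − τ_data·x̄)/τ₀ = (14.0601·0.168664 − 0.149095·17.1) / 0.019569 = -0.178092/0.019569 ≈ -9.1.

μ₀ = -9.1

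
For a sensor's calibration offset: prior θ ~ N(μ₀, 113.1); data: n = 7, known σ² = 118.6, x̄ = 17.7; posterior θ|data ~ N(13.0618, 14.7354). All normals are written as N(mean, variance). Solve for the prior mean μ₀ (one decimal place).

The posterior mean is a precision-weighted average: μ_n = (τ₀μ₀ + τ_data·x̄)/(τ₀+τ_data), with τ₀=1/σ₀² and τ_data=n/σ².
Here τ₀ = 1/113.1 = 0.008842 and τ_data = 7/118.6 = 0.059022, so τ_n = 0.067864.
Rearranging for μ₀: μ₀ = (μ_n·τ_n − τ_data·x̄)/τ₀ = (13.0618·0.067864 − 0.059022·17.7) / 0.008842 = -0.158263/0.008842 ≈ -17.9.

μ₀ = -17.9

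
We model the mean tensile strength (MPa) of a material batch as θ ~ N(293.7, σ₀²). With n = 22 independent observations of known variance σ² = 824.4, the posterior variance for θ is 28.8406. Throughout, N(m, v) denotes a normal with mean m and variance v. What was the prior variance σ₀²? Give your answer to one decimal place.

For the Normal–Normal model with known σ², precisions add: τ_n = τ₀ + n/σ².
So 1/σ₀² = 1/28.8406 − 22/824.4 = 0.034673 − 0.026686 = 0.007987.
Hence σ₀² = 1/0.007987 ≈ 125.2.

σ₀² = 125.2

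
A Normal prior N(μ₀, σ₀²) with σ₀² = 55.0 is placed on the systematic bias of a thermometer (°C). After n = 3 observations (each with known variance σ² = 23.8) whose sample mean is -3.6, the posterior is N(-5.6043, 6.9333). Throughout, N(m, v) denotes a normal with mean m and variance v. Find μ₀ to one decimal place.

μ₀ = -19.5

With known observation variance, the Normal–Normal posterior has precision τ_n = τ₀ + n/σ² and mean μ_n = (τ₀μ₀ + (n/σ²)x̄)/τ_n.
Here τ₀ = 1/55.0 = 0.018182 and τ_data = 3/23.8 = 0.126050, so τ_n = 0.144232.
Rearranging for μ₀: μ₀ = (μ_n·τ_n − τ_data·x̄)/τ₀ = (-5.6043·0.144232 − 0.126050·-3.6) / 0.018182 = -0.354539/0.018182 ≈ -19.5.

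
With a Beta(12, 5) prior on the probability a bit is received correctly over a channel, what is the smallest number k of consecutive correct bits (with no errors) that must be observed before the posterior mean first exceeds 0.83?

After k correct bits and 0 errors the posterior is Beta(12+k, 5), with mean (12+k)/(12+5+k).
Set (12+k)/(17+k) > 0.83 and solve: k > (0.83·17 − 12)/(1 − 0.83) = 12.412.
The smallest integer exceeding 12.412 is 13.

k = 13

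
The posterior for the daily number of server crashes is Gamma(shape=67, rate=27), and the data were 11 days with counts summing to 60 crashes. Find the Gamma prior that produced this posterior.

Gamma(shape=7, rate=16)

A Gamma(α, β) prior (rate parametrization) on a Poisson rate with n observations summing to S gives posterior Gamma(α+S, β+n).
So α = 67 − 60 = 7 and β = 27 − 11 = 16.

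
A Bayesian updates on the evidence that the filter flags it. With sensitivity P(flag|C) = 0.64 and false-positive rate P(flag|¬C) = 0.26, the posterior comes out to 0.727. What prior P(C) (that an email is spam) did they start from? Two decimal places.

P(C) = 0.52

In odds form, posterior odds = prior odds × likelihood ratio, so prior odds = posterior odds ÷ LR.
Posterior odds = 0.727/(1−0.727) = 2.6630. LR = 0.64/0.26 = 2.4615.
Prior odds = 2.6630/2.4615 = 1.0819, so P(C) = 1.0819/(1+1.0819) ≈ 0.52.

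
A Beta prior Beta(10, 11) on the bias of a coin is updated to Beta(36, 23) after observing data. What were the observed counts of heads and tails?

Under Beta–binomial conjugacy the posterior parameters are (α+s, β+f).
Match parameters: s=36−10=26, f=23−11=12.

26 heads and 12 tails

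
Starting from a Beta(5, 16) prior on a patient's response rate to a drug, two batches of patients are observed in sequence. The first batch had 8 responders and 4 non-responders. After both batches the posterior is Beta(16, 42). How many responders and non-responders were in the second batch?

Because Beta–binomial updating is additive in the counts, the combined data contributed (α_post−α_prior, β_post−β_prior) successes and failures.
Total across both batches: 16−5=11 responders, 42−16=26 non-responders.
Subtract the first batch: 11−8=3 responders and 26−4=22 non-responders.

3 responders and 22 non-responders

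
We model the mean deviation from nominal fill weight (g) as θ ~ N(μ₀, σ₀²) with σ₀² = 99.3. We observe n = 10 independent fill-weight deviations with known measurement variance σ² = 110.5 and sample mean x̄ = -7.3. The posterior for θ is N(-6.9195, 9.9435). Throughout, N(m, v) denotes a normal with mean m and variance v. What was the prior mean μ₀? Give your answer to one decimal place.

The posterior mean is a precision-weighted average: μ_n = (τ₀μ₀ + τ_data·x̄)/(τ₀+τ_data), with τ₀=1/σ₀² and τ_data=n/σ².
Here τ₀ = 1/99.3 = 0.010070 and τ_data = 10/110.5 = 0.090498, so τ_n = 0.100568.
Rearranging for μ₀: μ₀ = (μ_n·τ_n − τ_data·x̄)/τ₀ = (-6.9195·0.100568 − 0.090498·-7.3) / 0.010070 = -0.035245/0.010070 ≈ -3.5.

μ₀ = -3.5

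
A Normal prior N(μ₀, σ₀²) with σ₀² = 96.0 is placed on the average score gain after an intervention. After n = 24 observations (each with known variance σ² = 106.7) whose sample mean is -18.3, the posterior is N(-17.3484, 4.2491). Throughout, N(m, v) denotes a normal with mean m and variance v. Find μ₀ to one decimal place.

The posterior mean is a precision-weighted average: μ_n = (τ₀μ₀ + τ_data·x̄)/(τ₀+τ_data), with τ₀=1/σ₀² and τ_data=n/σ².
Here τ₀ = 1/96.0 = 0.010417 and τ_data = 24/106.7 = 0.224930, so τ_n = 0.235347.
Rearranging for μ₀: μ₀ = (μ_n·τ_n − τ_data·x̄)/τ₀ = (-17.3484·0.235347 − 0.224930·-18.3) / 0.010417 = 0.033325/0.010417 ≈ 3.2.

μ₀ = 3.2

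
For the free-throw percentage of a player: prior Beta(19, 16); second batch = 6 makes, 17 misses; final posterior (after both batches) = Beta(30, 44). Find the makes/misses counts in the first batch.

Sequential conjugate updates are equivalent to a single update on the pooled data, so total successes = posterior α − prior α and total failures = posterior β − prior β.
Total across both batches: 30−19=11 makes, 44−16=28 misses.
Subtract the second batch: 11−6=5 makes and 28−17=11 misses.

5 makes and 11 misses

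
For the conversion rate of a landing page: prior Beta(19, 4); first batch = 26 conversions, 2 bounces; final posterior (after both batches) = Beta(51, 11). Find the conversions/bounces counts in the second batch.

6 conversions and 5 bounces

Because Beta–binomial updating is additive in the counts, the combined data contributed (α_post−α_prior, β_post−β_prior) successes and failures.
Total across both batches: 51−19=32 conversions, 11−4=7 bounces.
Subtract the first batch: 32−26=6 conversions and 7−2=5 bounces.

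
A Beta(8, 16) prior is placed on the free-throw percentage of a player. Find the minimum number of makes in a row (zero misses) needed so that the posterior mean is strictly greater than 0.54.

k = 11

After k makes and 0 misses the posterior is Beta(8+k, 16), with mean (8+k)/(8+16+k).
Set (8+k)/(24+k) > 0.54 and solve: k > (0.54·24 − 8)/(1 − 0.54) = 10.783.
The smallest integer exceeding 10.783 is 11, and checking k=11: (19)/(35) = 0.5429 > 0.54.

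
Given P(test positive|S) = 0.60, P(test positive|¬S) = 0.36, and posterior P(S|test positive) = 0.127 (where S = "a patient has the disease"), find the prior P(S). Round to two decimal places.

P(S) = 0.08

In odds form, posterior odds = prior odds × likelihood ratio, so prior odds = posterior odds ÷ LR.
Posterior odds = 0.127/(1−0.127) = 0.1455. LR = 0.60/0.36 = 1.6667.
Prior odds = 0.1455/1.6667 = 0.0873, so P(S) = 0.0873/(1+0.0873) ≈ 0.08.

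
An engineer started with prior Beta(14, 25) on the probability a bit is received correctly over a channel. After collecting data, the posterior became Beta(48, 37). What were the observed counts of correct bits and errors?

A Beta(α, β) prior with s successes and f failures in binomial data gives a Beta(α+s, β+f) posterior.
Match parameters: s=48−14=34, f=37−25=12.

34 correct bits and 12 errors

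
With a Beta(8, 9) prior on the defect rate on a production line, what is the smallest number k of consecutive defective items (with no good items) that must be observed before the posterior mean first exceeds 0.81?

After k defective items and 0 good items the posterior is Beta(8+k, 9), with mean (8+k)/(8+9+k).
Set (8+k)/(17+k) > 0.81 and solve: k > (0.81·17 − 8)/(1 − 0.81) = 30.368.
The smallest integer exceeding 30.368 is 31, and checking k=31: (39)/(48) = 0.8125 > 0.81.

k = 31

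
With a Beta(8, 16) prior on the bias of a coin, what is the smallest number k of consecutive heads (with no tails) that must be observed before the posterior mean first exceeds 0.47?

k = 7

After k heads and 0 tails the posterior is Beta(8+k, 16), with mean (8+k)/(8+16+k).
Set (8+k)/(24+k) > 0.47 and solve: k > (0.47·24 − 8)/(1 − 0.47) = 6.189.
The smallest integer exceeding 6.189 is 7, and checking k=7: (15)/(31) = 0.4839 > 0.47.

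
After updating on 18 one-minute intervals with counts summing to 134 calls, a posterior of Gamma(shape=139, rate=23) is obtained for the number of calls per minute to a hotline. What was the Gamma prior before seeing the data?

Gamma(shape=5, rate=5)

A Gamma(α, β) prior (rate parametrization) on a Poisson rate with n observations summing to S gives posterior Gamma(α+S, β+n).
So α = 139 − 134 = 5 and β = 23 − 18 = 5.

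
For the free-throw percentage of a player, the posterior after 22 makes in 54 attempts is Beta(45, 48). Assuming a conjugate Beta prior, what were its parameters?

Beta(23, 16)

Beta is conjugate to the binomial likelihood: posterior = Beta(a+s, b+f).
So a = 45 − 22 = 23 and b = 48 − 32 = 16.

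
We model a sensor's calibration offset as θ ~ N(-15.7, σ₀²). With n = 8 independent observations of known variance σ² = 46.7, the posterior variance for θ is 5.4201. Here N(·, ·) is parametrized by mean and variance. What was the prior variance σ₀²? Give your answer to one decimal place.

Posterior precision equals prior precision plus data precision: 1/σ_n² = 1/σ₀² + n/σ².
So 1/σ₀² = 1/5.4201 − 8/46.7 = 0.184498 − 0.171306 = 0.013192.
Hence σ₀² = 1/0.013192 ≈ 75.8.

σ₀² = 75.8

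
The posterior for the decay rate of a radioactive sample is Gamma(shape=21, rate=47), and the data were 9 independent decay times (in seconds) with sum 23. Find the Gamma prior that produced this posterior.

Gamma(shape=12, rate=24)

For an exponential likelihood with a Gamma(α, β) prior on the rate, n observations with total T give posterior Gamma(α+n, β+T).
So α = 21 − 9 = 12 and β = 47 − 23 = 24.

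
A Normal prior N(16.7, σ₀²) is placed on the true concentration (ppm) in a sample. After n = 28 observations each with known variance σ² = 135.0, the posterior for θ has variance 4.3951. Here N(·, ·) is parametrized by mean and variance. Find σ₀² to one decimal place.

σ₀² = 49.7

Posterior precision equals prior precision plus data precision: 1/σ_n² = 1/σ₀² + n/σ².
So 1/σ₀² = 1/4.3951 − 28/135.0 = 0.227526 − 0.207407 = 0.020119.
Hence σ₀² = 1/0.020119 ≈ 49.7.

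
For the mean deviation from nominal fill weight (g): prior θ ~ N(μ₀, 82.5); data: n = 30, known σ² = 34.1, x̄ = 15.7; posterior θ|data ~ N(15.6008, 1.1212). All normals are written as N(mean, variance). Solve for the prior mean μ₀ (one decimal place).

μ₀ = 8.4

With known observation variance, the Normal–Normal posterior has precision τ_n = τ₀ + n/σ² and mean μ_n = (τ₀μ₀ + (n/σ²)x̄)/τ_n.
Here τ₀ = 1/82.5 = 0.012121 and τ_data = 30/34.1 = 0.879765, so τ_n = 0.891886.
Rearranging for μ₀: μ₀ = (μ_n·τ_n − τ_data·x̄)/τ₀ = (15.6008·0.891886 − 0.879765·15.7) / 0.012121 = 0.101825/0.012121 ≈ 8.4.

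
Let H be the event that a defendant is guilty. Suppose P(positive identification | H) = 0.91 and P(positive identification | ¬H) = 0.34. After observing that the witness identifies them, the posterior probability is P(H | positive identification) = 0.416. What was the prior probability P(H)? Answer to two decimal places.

Bayes' rule in odds form gives O(H|E) = O(H)·[P(E|H)/P(E|¬H)], hence O(H) = O(H|E)/LR.
Posterior odds = 0.416/(1−0.416) = 0.7123. LR = 0.91/0.34 = 2.6765.
Prior odds = 0.7123/2.6765 = 0.2661, so P(H) = 0.2661/(1+0.2661) ≈ 0.21.

P(H) = 0.21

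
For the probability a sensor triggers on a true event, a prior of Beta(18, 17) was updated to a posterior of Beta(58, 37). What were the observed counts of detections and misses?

A Beta(α, β) prior with s successes and f failures in binomial data gives a Beta(α+s, β+f) posterior.
Match parameters: s=58−18=40, f=37−17=20.

40 detections and 20 misses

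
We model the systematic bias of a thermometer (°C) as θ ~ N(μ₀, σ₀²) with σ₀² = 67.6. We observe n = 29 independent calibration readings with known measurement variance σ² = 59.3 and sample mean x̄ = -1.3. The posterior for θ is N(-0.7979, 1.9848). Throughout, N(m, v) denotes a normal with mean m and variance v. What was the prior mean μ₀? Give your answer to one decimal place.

The posterior mean is a precision-weighted average: μ_n = (τ₀μ₀ + τ_data·x̄)/(τ₀+τ_data), with τ₀=1/σ₀² and τ_data=n/σ².
Here τ₀ = 1/67.6 = 0.014793 and τ_data = 29/59.3 = 0.489039, so τ_n = 0.503832.
Rearranging for μ₀: μ₀ = (μ_n·τ_n − τ_data·x̄)/τ₀ = (-0.7979·0.503832 − 0.489039·-1.3) / 0.014793 = 0.233743/0.014793 ≈ 15.8.

μ₀ = 15.8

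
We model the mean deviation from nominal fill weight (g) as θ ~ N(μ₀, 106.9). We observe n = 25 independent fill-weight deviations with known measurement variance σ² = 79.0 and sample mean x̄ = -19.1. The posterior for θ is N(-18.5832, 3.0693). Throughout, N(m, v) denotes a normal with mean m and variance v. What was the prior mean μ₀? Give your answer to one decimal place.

μ₀ = -1.1

With known observation variance, the Normal–Normal posterior has precision τ_n = τ₀ + n/σ² and mean μ_n = (τ₀μ₀ + (n/σ²)x̄)/τ_n.
Here τ₀ = 1/106.9 = 0.009355 and τ_data = 25/79.0 = 0.316456, so τ_n = 0.325811.
Rearranging for μ₀: μ₀ = (μ_n·τ_n − τ_data·x̄)/τ₀ = (-18.5832·0.325811 − 0.316456·-19.1) / 0.009355 = -0.010301/0.009355 ≈ -1.1.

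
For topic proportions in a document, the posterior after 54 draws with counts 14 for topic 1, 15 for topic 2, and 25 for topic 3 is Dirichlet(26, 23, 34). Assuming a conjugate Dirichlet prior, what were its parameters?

Dirichlet(12, 8, 9)

For a Dirichlet(α) prior with multinomial counts c, the posterior is Dirichlet(α + c) componentwise.
Subtract each count from the matching posterior parameter: 26−14=12, 23−15=8, 34−25=9.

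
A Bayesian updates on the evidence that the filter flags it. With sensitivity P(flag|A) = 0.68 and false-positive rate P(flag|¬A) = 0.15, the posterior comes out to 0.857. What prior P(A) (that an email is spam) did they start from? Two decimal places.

P(A) = 0.57

In odds form, posterior odds = prior odds × likelihood ratio, so prior odds = posterior odds ÷ LR.
Posterior odds = 0.857/(1−0.857) = 5.9930. LR = 0.68/0.15 = 4.5333.
Prior odds = 5.9930/4.5333 = 1.3220, so P(A) = 1.3220/(1+1.3220) ≈ 0.57.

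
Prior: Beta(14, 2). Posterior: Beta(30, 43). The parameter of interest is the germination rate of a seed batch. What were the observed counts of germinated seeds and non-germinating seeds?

A Beta(a, b) prior with s successes and f failures in binomial data gives a Beta(a+s, b+f) posterior.
So s = 30 − 14 = 16 and f = 43 − 2 = 41.

16 germinated seeds and 41 non-germinating seeds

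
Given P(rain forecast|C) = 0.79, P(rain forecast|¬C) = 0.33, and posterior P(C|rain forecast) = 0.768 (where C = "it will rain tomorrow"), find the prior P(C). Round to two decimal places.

P(C) = 0.58

Bayes' rule in odds form gives O(C|E) = O(C)·[P(E|C)/P(E|¬C)], hence O(C) = O(C|E)/LR.
Posterior odds = 0.768/(1−0.768) = 3.3103. LR = 0.79/0.33 = 2.3939.
Prior odds = 3.3103/2.3939 = 1.3828, so P(C) = 1.3828/(1+1.3828) ≈ 0.58.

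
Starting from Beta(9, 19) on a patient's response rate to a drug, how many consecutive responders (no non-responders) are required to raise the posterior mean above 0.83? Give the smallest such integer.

After k responders and 0 non-responders the posterior is Beta(9+k, 19), with mean (9+k)/(9+19+k).
Set (9+k)/(28+k) > 0.83 and solve: k > (0.83·28 − 9)/(1 − 0.83) = 83.765.
The smallest integer exceeding 83.765 is 84.

k = 84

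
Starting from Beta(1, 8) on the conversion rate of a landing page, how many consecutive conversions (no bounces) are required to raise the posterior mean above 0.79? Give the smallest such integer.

k = 30

After k conversions and 0 bounces the posterior is Beta(1+k, 8), with mean (1+k)/(1+8+k).
Set (1+k)/(9+k) > 0.79 and solve: k > (0.79·9 − 1)/(1 − 0.79) = 29.095.
The smallest integer exceeding 29.095 is 30, and checking k=30: (31)/(39) = 0.7949 > 0.79.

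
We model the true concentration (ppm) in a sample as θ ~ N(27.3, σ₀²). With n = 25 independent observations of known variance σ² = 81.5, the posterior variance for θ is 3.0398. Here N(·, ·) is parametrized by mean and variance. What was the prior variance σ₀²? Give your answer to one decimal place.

For the Normal–Normal model with known σ², precisions add: τ_n = τ₀ + n/σ².
So 1/σ₀² = 1/3.0398 − 25/81.5 = 0.328969 − 0.306748 = 0.022221.
Hence σ₀² = 1/0.022221 ≈ 45.0.

σ₀² = 45.0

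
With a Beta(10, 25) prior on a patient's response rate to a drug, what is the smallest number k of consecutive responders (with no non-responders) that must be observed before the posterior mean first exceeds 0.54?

After k responders and 0 non-responders the posterior is Beta(10+k, 25), with mean (10+k)/(10+25+k).
Set (10+k)/(35+k) > 0.54 and solve: k > (0.54·35 − 10)/(1 − 0.54) = 19.348.
The smallest integer exceeding 19.348 is 20.

k = 20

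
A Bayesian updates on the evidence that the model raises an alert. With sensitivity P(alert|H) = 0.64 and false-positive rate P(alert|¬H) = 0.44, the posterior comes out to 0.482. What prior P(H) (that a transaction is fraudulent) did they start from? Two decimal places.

P(H) = 0.39

In odds form, posterior odds = prior odds × likelihood ratio, so prior odds = posterior odds ÷ LR.
Posterior odds = 0.482/(1−0.482) = 0.9305. LR = 0.64/0.44 = 1.4545.
Prior odds = 0.9305/1.4545 = 0.6397, so P(H) = 0.6397/(1+0.6397) ≈ 0.39.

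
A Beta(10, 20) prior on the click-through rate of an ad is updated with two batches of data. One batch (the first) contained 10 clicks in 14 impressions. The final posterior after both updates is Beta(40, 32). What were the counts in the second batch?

20 clicks and 8 non-clicks

Sequential conjugate updates are equivalent to a single update on the pooled data, so total successes = posterior α − prior α and total failures = posterior β − prior β.
Total across both batches: 40−10=30 clicks, 32−20=12 non-clicks.
Subtract the first batch: 30−10=20 clicks and 12−4=8 non-clicks.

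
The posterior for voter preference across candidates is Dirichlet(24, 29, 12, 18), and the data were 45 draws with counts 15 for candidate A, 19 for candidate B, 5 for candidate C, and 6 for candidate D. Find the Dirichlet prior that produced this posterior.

For a Dirichlet(α) prior with multinomial counts c, the posterior is Dirichlet(α + c) componentwise.
Subtract each count from the matching posterior parameter: 24−15=9, 29−19=10, 12−5=7, 18−6=12.

Dirichlet(9, 10, 7, 12)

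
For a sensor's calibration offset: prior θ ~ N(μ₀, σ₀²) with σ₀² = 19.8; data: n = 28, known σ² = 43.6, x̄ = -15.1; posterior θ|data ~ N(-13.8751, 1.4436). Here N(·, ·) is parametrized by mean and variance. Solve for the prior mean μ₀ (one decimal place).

The posterior mean is a precision-weighted average: μ_n = (τ₀μ₀ + τ_data·x̄)/(τ₀+τ_data), with τ₀=1/σ₀² and τ_data=n/σ².
Here τ₀ = 1/19.8 = 0.050505 and τ_data = 28/43.6 = 0.642202, so τ_n = 0.692707.
Rearranging for μ₀: μ₀ = (μ_n·τ_n − τ_data·x̄)/τ₀ = (-13.8751·0.692707 − 0.642202·-15.1) / 0.050505 = 0.085871/0.050505 ≈ 1.7.

μ₀ = 1.7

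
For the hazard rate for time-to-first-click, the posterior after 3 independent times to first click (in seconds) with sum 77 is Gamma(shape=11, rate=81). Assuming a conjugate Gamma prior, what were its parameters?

Gamma(shape=8, rate=4)

Gamma–exponential conjugacy: posterior shape = α + n, posterior rate = β + Σtᵢ.
So α = 11 − 3 = 8 and β = 81 − 77 = 4.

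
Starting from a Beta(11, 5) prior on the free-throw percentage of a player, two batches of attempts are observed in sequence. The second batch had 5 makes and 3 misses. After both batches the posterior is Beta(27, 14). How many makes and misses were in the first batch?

11 makes and 6 misses

Because Beta–binomial updating is additive in the counts, the combined data contributed (α_post−α_prior, β_post−β_prior) successes and failures.
Total across both batches: 27−11=16 makes, 14−5=9 misses.
Subtract the second batch: 16−5=11 makes and 9−3=6 misses.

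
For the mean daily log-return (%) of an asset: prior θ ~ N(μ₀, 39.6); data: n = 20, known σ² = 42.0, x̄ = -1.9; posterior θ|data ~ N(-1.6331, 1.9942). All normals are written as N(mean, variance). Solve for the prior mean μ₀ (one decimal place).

With known observation variance, the Normal–Normal posterior has precision τ_n = τ₀ + n/σ² and mean μ_n = (τ₀μ₀ + (n/σ²)x̄)/τ_n.
Here τ₀ = 1/39.6 = 0.025253 and τ_data = 20/42.0 = 0.476190, so τ_n = 0.501443.
Rearranging for μ₀: μ₀ = (μ_n·τ_n − τ_data·x̄)/τ₀ = (-1.6331·0.501443 − 0.476190·-1.9) / 0.025253 = 0.085854/0.025253 ≈ 3.4.

μ₀ = 3.4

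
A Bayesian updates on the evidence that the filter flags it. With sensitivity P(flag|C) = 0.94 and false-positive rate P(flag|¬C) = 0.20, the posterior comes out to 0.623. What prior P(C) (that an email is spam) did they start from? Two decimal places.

P(C) = 0.26

Bayes' rule in odds form gives O(C|E) = O(C)·[P(E|C)/P(E|¬C)], hence O(C) = O(C|E)/LR.
Posterior odds = 0.623/(1−0.623) = 1.6525. LR = 0.94/0.20 = 4.7000.
Prior odds = 1.6525/4.7000 = 0.3516, so P(C) = 0.3516/(1+0.3516) ≈ 0.26.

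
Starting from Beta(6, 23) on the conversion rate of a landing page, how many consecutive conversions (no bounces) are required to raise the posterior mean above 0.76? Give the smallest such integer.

After k conversions and 0 bounces the posterior is Beta(6+k, 23), with mean (6+k)/(6+23+k).
Set (6+k)/(29+k) > 0.76 and solve: k > (0.76·29 − 6)/(1 − 0.76) = 66.833.
The smallest integer exceeding 66.833 is 67.

k = 67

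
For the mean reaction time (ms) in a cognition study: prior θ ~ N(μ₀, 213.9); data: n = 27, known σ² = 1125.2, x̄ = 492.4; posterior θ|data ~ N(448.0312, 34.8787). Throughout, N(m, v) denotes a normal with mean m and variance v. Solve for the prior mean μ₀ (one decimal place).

With known observation variance, the Normal–Normal posterior has precision τ_n = τ₀ + n/σ² and mean μ_n = (τ₀μ₀ + (n/σ²)x̄)/τ_n.
Here τ₀ = 1/213.9 = 0.004675 and τ_data = 27/1125.2 = 0.023996, so τ_n = 0.028671.
Rearranging for μ₀: μ₀ = (μ_n·τ_n − τ_data·x̄)/τ₀ = (448.0312·0.028671 − 0.023996·492.4) / 0.004675 = 1.029872/0.004675 ≈ 220.3.

μ₀ = 220.3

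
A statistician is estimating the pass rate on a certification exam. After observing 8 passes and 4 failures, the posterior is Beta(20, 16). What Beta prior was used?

Beta(12, 12)

Beta is conjugate to the binomial likelihood: posterior = Beta(a+s, b+f).
Subtract the data counts: 20−8=12, 16−4=12.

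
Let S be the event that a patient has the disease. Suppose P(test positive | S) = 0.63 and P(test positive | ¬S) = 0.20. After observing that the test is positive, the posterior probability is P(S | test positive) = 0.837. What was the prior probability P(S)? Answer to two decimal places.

P(S) = 0.62

Bayes' rule in odds form gives O(S|E) = O(S)·[P(E|S)/P(E|¬S)], hence O(S) = O(S|E)/LR.
Posterior odds = 0.837/(1−0.837) = 5.1350. LR = 0.63/0.20 = 3.1500.
Prior odds = 5.1350/3.1500 = 1.6302, so P(S) = 1.6302/(1+1.6302) ≈ 0.62.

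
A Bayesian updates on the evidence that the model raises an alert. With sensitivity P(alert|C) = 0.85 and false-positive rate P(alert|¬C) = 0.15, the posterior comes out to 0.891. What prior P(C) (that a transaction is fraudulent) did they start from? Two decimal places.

P(C) = 0.59

In odds form, posterior odds = prior odds × likelihood ratio, so prior odds = posterior odds ÷ LR.
Posterior odds = 0.891/(1−0.891) = 8.1743. LR = 0.85/0.15 = 5.6667.
Prior odds = 8.1743/5.6667 = 1.4425, so P(C) = 1.4425/(1+1.4425) ≈ 0.59.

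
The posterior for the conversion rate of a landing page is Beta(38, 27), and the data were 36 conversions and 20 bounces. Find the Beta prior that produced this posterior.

Under Beta–binomial conjugacy the posterior parameters are (a+s, b+f).
So a = 38 − 36 = 2 and b = 27 − 20 = 7.

Beta(2, 7)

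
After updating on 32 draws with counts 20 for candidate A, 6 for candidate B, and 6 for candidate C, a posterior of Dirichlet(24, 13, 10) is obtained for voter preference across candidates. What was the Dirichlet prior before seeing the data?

Dirichlet(4, 7, 4)

For a Dirichlet(α) prior with multinomial counts c, the posterior is Dirichlet(α + c) componentwise.
Subtract each count from the matching posterior parameter: 24−20=4, 13−6=7, 10−6=4.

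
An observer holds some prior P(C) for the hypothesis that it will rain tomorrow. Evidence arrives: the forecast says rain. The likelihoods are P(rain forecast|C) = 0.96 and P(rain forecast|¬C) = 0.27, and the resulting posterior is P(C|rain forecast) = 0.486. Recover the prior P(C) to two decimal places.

In odds form, posterior odds = prior odds × likelihood ratio, so prior odds = posterior odds ÷ LR.
Posterior odds = 0.486/(1−0.486) = 0.9455. LR = 0.96/0.27 = 3.5556.
Prior odds = 0.9455/3.5556 = 0.2659, so P(C) = 0.2659/(1+0.2659) ≈ 0.21.

P(C) = 0.21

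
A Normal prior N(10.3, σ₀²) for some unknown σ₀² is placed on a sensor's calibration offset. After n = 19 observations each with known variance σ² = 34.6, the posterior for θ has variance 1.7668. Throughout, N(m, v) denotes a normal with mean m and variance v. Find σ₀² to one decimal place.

σ₀² = 59.3

Posterior precision equals prior precision plus data precision: 1/σ_n² = 1/σ₀² + n/σ².
So 1/σ₀² = 1/1.7668 − 19/34.6 = 0.565995 − 0.549133 = 0.016862.
Hence σ₀² = 1/0.016862 ≈ 59.3.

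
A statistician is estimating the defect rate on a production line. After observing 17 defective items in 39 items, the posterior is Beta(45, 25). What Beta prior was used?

Under Beta–binomial conjugacy the posterior parameters are (a+s, b+f).
So a = 45 − 17 = 28 and b = 25 − 22 = 3.

Beta(28, 3)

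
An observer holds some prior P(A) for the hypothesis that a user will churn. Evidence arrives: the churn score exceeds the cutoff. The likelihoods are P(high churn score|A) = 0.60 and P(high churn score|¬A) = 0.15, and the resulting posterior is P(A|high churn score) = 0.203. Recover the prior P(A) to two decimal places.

In odds form, posterior odds = prior odds × likelihood ratio, so prior odds = posterior odds ÷ LR.
Posterior odds = 0.203/(1−0.203) = 0.2547. LR = 0.60/0.15 = 4.0000.
Prior odds = 0.2547/4.0000 = 0.0637, so P(A) = 0.0637/(1+0.0637) ≈ 0.06.

P(A) = 0.06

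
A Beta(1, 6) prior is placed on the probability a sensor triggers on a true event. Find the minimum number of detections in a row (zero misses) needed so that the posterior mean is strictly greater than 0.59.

k = 8

After k detections and 0 misses the posterior is Beta(1+k, 6), with mean (1+k)/(1+6+k).
Set (1+k)/(7+k) > 0.59 and solve: k > (0.59·7 − 1)/(1 − 0.59) = 7.634.
The smallest integer exceeding 7.634 is 8, and checking k=8: (9)/(15) = 0.6000 > 0.59.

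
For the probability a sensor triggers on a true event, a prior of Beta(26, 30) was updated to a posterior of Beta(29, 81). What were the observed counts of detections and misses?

Under Beta–binomial conjugacy the posterior parameters are (a+s, b+f).
So s = 29 − 26 = 3 and f = 81 − 30 = 51.

3 detections and 51 misses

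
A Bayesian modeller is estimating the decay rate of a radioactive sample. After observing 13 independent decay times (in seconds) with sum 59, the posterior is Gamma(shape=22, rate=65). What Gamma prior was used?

Gamma(shape=9, rate=6)

Gamma–exponential conjugacy: posterior shape = α + n, posterior rate = β + Σtᵢ.
So α = 22 − 13 = 9 and β = 65 − 59 = 6.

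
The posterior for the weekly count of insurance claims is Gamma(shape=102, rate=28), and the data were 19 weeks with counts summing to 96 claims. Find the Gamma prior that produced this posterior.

Gamma–Poisson conjugacy: posterior shape = α + Σxᵢ, posterior rate = β + n.
So α = 102 − 96 = 6 and β = 28 − 19 = 9.

Gamma(shape=6, rate=9)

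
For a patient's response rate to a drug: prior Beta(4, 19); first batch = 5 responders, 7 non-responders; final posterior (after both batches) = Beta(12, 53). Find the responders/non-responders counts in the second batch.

Sequential conjugate updates are equivalent to a single update on the pooled data, so total successes = posterior α − prior α and total failures = posterior β − prior β.
Total across both batches: 12−4=8 responders, 53−19=34 non-responders.
Subtract the first batch: 8−5=3 responders and 34−7=27 non-responders.

3 responders and 27 non-responders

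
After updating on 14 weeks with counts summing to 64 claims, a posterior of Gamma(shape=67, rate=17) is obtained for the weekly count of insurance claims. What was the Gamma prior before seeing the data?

A Gamma(α, β) prior (rate parametrization) on a Poisson rate with n observations summing to S gives posterior Gamma(α+S, β+n).
So α = 67 − 64 = 3 and β = 17 − 14 = 3.

Gamma(shape=3, rate=3)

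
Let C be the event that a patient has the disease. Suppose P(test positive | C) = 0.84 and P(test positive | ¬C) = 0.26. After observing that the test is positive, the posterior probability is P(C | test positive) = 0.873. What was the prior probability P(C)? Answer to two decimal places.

In odds form, posterior odds = prior odds × likelihood ratio, so prior odds = posterior odds ÷ LR.
Posterior odds = 0.873/(1−0.873) = 6.8740. LR = 0.84/0.26 = 3.2308.
Prior odds = 6.8740/3.2308 = 2.1276, so P(C) = 2.1276/(1+2.1276) ≈ 0.68.

P(C) = 0.68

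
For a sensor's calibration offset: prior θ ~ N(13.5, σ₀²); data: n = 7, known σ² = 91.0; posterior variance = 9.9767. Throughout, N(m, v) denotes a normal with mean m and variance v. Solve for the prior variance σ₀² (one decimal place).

Posterior precision equals prior precision plus data precision: 1/σ_n² = 1/σ₀² + n/σ².
So 1/σ₀² = 1/9.9767 − 7/91.0 = 0.100234 − 0.076923 = 0.023311.
Hence σ₀² = 1/0.023311 ≈ 42.9.

σ₀² = 42.9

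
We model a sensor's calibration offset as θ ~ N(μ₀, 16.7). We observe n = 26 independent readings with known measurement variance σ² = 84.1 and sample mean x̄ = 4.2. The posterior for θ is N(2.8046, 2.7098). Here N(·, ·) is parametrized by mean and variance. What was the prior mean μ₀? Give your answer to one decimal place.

μ₀ = -4.4

The posterior mean is a precision-weighted average: μ_n = (τ₀μ₀ + τ_data·x̄)/(τ₀+τ_data), with τ₀=1/σ₀² and τ_data=n/σ².
Here τ₀ = 1/16.7 = 0.059880 and τ_data = 26/84.1 = 0.309156, so τ_n = 0.369036.
Rearranging for μ₀: μ₀ = (μ_n·τ_n − τ_data·x̄)/τ₀ = (2.8046·0.369036 − 0.309156·4.2) / 0.059880 = -0.263457/0.059880 ≈ -4.4.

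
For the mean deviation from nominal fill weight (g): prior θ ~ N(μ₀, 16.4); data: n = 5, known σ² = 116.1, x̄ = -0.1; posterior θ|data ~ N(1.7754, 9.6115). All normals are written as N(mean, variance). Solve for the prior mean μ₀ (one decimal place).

The posterior mean is a precision-weighted average: μ_n = (τ₀μ₀ + τ_data·x̄)/(τ₀+τ_data), with τ₀=1/σ₀² and τ_data=n/σ².
Here τ₀ = 1/16.4 = 0.060976 and τ_data = 5/116.1 = 0.043066, so τ_n = 0.104042.
Rearranging for μ₀: μ₀ = (μ_n·τ_n − τ_data·x̄)/τ₀ = (1.7754·0.104042 − 0.043066·-0.1) / 0.060976 = 0.189023/0.060976 ≈ 3.1.

μ₀ = 3.1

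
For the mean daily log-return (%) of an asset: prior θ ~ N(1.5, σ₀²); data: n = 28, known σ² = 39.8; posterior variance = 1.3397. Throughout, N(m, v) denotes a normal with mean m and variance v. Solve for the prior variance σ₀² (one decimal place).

σ₀² = 23.3

Posterior precision equals prior precision plus data precision: 1/σ_n² = 1/σ₀² + n/σ².
So 1/σ₀² = 1/1.3397 − 28/39.8 = 0.746436 − 0.703518 = 0.042918.
Hence σ₀² = 1/0.042918 ≈ 23.3.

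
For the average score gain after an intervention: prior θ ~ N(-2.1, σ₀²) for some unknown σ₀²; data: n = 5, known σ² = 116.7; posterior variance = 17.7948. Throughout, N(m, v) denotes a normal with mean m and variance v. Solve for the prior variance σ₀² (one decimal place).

σ₀² = 74.9

Posterior precision equals prior precision plus data precision: 1/σ_n² = 1/σ₀² + n/σ².
So 1/σ₀² = 1/17.7948 − 5/116.7 = 0.056196 − 0.042845 = 0.013351.
Hence σ₀² = 1/0.013351 ≈ 74.9.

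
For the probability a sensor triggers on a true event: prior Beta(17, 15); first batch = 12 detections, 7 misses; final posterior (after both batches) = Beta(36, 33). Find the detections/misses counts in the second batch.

Sequential conjugate updates are equivalent to a single update on the pooled data, so total successes = posterior α − prior α and total failures = posterior β − prior β.
Total across both batches: 36−17=19 detections, 33−15=18 misses.
Subtract the first batch: 19−12=7 detections and 18−7=11 misses.

7 detections and 11 misses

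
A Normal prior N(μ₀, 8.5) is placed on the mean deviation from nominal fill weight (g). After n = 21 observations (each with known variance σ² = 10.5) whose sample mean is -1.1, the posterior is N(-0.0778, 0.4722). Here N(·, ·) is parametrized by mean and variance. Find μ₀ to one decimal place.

μ₀ = 17.3

The posterior mean is a precision-weighted average: μ_n = (τ₀μ₀ + τ_data·x̄)/(τ₀+τ_data), with τ₀=1/σ₀² and τ_data=n/σ².
Here τ₀ = 1/8.5 = 0.117647 and τ_data = 21/10.5 = 2.000000, so τ_n = 2.117647.
Rearranging for μ₀: μ₀ = (μ_n·τ_n − τ_data·x̄)/τ₀ = (-0.0778·2.117647 − 2.000000·-1.1) / 0.117647 = 2.035247/0.117647 ≈ 17.3.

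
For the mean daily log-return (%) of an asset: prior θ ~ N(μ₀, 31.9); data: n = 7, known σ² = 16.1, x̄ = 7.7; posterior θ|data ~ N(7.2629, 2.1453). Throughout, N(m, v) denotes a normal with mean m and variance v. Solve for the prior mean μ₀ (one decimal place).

The posterior mean is a precision-weighted average: μ_n = (τ₀μ₀ + τ_data·x̄)/(τ₀+τ_data), with τ₀=1/σ₀² and τ_data=n/σ².
Here τ₀ = 1/31.9 = 0.031348 and τ_data = 7/16.1 = 0.434783, so τ_n = 0.466131.
Rearranging for μ₀: μ₀ = (μ_n·τ_n − τ_data·x̄)/τ₀ = (7.2629·0.466131 − 0.434783·7.7) / 0.031348 = 0.037634/0.031348 ≈ 1.2.

μ₀ = 1.2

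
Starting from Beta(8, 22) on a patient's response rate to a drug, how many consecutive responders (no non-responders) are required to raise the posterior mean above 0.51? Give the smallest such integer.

After k responders and 0 non-responders the posterior is Beta(8+k, 22), with mean (8+k)/(8+22+k).
Set (8+k)/(30+k) > 0.51 and solve: k > (0.51·30 − 8)/(1 − 0.51) = 14.898.
The smallest integer exceeding 14.898 is 15, and checking k=15: (23)/(45) = 0.5111 > 0.51.

k = 15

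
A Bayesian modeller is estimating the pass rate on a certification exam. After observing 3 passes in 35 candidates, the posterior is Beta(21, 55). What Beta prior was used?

Beta(18, 23)

Beta is conjugate to the binomial likelihood: posterior = Beta(a+s, b+f).
So a = 21 − 3 = 18 and b = 55 − 32 = 23.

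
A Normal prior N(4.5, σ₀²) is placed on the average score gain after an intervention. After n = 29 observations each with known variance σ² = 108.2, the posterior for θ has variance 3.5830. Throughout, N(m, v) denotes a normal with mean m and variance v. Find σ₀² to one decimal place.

For the Normal–Normal model with known σ², precisions add: τ_n = τ₀ + n/σ².
So 1/σ₀² = 1/3.5830 − 29/108.2 = 0.279096 − 0.268022 = 0.011074.
Hence σ₀² = 1/0.011074 ≈ 90.3.

σ₀² = 90.3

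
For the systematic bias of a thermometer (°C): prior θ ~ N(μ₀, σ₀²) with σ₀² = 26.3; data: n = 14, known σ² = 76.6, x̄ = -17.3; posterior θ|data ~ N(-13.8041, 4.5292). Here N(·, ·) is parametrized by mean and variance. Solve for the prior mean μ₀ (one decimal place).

With known observation variance, the Normal–Normal posterior has precision τ_n = τ₀ + n/σ² and mean μ_n = (τ₀μ₀ + (n/σ²)x̄)/τ_n.
Here τ₀ = 1/26.3 = 0.038023 and τ_data = 14/76.6 = 0.182768, so τ_n = 0.220791.
Rearranging for μ₀: μ₀ = (μ_n·τ_n − τ_data·x̄)/τ₀ = (-13.8041·0.220791 − 0.182768·-17.3) / 0.038023 = 0.114065/0.038023 ≈ 3.0.

μ₀ = 3.0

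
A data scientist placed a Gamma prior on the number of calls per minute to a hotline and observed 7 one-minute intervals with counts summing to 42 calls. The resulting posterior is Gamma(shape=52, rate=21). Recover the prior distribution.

A Gamma(α, β) prior (rate parametrization) on a Poisson rate with n observations summing to S gives posterior Gamma(α+S, β+n).
So α = 52 − 42 = 10 and β = 21 − 7 = 14.

Gamma(shape=10, rate=14)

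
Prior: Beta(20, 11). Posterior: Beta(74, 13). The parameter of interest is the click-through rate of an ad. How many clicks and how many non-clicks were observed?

54 clicks and 2 non-clicks

Beta is conjugate to the binomial likelihood: posterior = Beta(α+s, β+f).
So s = 74 − 20 = 54 and f = 13 − 11 = 2.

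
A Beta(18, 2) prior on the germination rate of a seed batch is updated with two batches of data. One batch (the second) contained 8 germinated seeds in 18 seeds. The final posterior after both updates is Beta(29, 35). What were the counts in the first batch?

3 germinated seeds and 23 non-germinating seeds

Sequential conjugate updates are equivalent to a single update on the pooled data, so total successes = posterior α − prior α and total failures = posterior β − prior β.
Total across both batches: 29−18=11 germinated seeds, 35−2=33 non-germinating seeds.
Subtract the second batch: 11−8=3 germinated seeds and 33−10=23 non-germinating seeds.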